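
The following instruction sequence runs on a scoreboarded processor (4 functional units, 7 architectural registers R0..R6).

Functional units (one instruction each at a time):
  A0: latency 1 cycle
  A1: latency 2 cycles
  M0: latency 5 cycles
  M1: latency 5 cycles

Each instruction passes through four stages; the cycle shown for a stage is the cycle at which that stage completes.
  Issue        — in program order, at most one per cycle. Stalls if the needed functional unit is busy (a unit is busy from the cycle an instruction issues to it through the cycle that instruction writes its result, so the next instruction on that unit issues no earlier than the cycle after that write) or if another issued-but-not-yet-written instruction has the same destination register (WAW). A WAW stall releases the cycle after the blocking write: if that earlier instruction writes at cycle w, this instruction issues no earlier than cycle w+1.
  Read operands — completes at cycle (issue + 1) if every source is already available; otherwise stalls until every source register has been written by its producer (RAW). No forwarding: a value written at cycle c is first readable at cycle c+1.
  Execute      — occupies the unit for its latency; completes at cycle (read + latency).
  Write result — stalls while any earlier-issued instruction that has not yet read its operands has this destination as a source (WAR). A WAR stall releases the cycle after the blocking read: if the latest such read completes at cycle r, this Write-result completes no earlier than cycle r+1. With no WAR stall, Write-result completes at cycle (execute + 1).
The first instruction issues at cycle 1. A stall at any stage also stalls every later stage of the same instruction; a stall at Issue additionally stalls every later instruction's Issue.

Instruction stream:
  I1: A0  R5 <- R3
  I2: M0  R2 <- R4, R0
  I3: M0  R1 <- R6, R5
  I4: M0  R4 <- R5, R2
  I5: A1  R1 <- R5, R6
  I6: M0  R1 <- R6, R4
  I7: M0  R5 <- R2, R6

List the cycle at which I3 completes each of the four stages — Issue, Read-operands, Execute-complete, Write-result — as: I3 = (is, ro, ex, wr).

c1: I1→A0
c2: I1 RO, I2→M0
c3: I1 EX, I2 RO
c4: I1 WR R5
c8: I2 EX
c9: I2 WR R2
c10: I3→M0
c11: I3 RO
c16: I3 EX
c17: I3 WR R1
c18: I4→M0
c19: I4 RO, I5→A1
c20: I5 RO
c22: I5 EX
c23: I5 WR R1
c24: I4 EX
c25: I4 WR R4
c26: I6→M0
c27: I6 RO
c32: I6 EX
c33: I6 WR R1
c34: I7→M0
c35: I7 RO
c40: I7 EX
c41: I7 WR R5

I3 = (10, 11, 16, 17)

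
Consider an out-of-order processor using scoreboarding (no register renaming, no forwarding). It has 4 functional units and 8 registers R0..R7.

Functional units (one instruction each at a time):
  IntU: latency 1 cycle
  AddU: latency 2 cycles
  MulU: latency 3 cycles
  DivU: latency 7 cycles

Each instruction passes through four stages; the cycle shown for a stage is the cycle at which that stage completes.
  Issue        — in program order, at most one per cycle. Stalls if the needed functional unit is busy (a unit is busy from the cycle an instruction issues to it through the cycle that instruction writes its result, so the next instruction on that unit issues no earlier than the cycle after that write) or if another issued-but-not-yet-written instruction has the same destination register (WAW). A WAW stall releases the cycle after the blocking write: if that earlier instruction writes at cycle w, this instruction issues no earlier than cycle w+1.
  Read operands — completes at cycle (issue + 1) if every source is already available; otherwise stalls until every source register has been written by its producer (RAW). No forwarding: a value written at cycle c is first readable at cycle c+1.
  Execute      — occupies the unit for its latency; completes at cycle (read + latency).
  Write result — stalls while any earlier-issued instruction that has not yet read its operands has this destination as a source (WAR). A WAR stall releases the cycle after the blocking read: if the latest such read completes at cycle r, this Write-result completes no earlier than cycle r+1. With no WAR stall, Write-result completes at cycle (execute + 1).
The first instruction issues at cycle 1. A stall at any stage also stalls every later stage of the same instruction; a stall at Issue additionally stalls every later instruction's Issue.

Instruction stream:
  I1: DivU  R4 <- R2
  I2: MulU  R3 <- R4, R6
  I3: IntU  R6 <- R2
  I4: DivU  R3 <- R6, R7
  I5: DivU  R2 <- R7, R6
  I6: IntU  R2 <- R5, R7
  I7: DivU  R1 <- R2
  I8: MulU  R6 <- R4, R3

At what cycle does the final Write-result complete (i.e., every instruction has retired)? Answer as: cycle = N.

I1: IS=1 RO=2 EX=9 WR=10
I2: IS=2 RO=11 EX=14 WR=15  [RAW R4: wait I1 write@10]
I3: IS=3 RO=4 EX=5 WR=12  [WAR R6: wait I2 read@11]
I4: IS=16 RO=17 EX=24 WR=25  [WAW R3: wait I2 write@15]
I5: IS=26 RO=27 EX=34 WR=35  [struct: DivU busy until I4 writes@25]
I6: IS=36 RO=37 EX=38 WR=39  [WAW R2: wait I5 write@35]
I7: IS=37 RO=40 EX=47 WR=48  [RAW R2: wait I6 write@39]
I8: IS=38 RO=39 EX=42 WR=43

cycle = 48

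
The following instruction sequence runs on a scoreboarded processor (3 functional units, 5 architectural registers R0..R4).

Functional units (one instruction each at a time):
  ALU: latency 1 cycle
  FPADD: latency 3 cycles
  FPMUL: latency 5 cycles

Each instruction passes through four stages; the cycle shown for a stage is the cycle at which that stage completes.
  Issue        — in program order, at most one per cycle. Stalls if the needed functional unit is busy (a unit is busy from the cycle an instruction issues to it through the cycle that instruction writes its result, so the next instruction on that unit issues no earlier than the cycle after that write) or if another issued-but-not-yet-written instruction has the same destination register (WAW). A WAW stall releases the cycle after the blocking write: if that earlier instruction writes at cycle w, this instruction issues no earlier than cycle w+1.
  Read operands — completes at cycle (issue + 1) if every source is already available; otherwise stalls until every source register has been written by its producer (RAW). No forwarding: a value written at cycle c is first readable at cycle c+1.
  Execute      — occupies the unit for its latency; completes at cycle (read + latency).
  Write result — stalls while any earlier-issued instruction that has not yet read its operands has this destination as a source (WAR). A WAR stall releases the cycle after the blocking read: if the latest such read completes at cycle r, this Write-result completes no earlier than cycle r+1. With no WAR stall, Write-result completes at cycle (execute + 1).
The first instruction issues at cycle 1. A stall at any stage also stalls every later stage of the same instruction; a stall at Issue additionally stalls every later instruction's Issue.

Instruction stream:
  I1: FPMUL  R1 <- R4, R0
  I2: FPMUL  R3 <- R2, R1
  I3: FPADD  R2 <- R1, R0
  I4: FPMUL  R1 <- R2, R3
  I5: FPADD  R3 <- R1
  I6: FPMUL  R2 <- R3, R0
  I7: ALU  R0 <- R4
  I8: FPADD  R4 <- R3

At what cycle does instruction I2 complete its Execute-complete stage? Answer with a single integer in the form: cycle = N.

cycle = 15

I1: IS=1 RO=2 EX=7 WR=8
I2: IS=9 RO=10 EX=15 WR=16  [struct: FPMUL busy until I1 writes@8]
I3: IS=10 RO=11 EX=14 WR=15
I4: IS=17 RO=18 EX=23 WR=24  [struct: FPMUL busy until I2 writes@16]
I5: IS=18 RO=25 EX=28 WR=29  [RAW R1: wait I4 write@24]
I6: IS=25 RO=30 EX=35 WR=36  [struct: FPMUL busy until I4 writes@24; RAW R3: wait I5 write@29]
I7: IS=26 RO=27 EX=28 WR=31  [WAR R0: wait I6 read@30]
I8: IS=30 RO=31 EX=34 WR=35  [struct: FPADD busy until I5 writes@29]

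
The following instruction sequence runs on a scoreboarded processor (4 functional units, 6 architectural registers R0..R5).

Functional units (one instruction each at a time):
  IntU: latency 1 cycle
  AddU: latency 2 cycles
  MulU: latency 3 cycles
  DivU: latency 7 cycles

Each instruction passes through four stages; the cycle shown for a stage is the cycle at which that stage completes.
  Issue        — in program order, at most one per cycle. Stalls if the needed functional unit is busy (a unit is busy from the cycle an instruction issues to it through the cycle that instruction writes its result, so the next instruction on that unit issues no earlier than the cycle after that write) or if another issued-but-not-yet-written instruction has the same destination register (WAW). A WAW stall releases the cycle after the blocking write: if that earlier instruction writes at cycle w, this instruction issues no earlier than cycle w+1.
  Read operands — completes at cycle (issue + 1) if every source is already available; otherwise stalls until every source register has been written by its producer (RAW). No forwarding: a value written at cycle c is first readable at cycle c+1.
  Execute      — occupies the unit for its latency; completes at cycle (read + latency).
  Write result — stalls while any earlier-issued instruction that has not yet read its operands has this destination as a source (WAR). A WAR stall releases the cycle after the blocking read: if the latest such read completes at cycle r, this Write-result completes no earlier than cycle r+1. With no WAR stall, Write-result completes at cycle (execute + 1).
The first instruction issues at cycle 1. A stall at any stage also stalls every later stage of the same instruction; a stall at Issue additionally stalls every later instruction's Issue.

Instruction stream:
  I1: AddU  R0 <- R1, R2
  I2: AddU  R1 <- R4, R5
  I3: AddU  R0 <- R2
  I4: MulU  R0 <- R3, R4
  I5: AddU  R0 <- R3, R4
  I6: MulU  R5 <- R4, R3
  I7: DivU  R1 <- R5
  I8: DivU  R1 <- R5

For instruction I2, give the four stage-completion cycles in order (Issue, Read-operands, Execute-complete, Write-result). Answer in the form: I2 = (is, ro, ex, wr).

1) issue 1, read 2, done 4, write 5
2) issue 6, read 7, done 9, write 10  <struct: AddU busy until I1 writes@5>
3) issue 11, read 12, done 14, write 15  <struct: AddU busy until I2 writes@10>
4) issue 16, read 17, done 20, write 21  <WAW R0: wait I3 write@15>
5) issue 22, read 23, done 25, write 26  <WAW R0: wait I4 write@21>
6) issue 23, read 24, done 27, write 28
7) issue 24, read 29, done 36, write 37  <RAW R5: wait I6 write@28>
8) issue 38, read 39, done 46, write 47  <struct: DivU busy until I7 writes@37>

I2 = (6, 7, 9, 10)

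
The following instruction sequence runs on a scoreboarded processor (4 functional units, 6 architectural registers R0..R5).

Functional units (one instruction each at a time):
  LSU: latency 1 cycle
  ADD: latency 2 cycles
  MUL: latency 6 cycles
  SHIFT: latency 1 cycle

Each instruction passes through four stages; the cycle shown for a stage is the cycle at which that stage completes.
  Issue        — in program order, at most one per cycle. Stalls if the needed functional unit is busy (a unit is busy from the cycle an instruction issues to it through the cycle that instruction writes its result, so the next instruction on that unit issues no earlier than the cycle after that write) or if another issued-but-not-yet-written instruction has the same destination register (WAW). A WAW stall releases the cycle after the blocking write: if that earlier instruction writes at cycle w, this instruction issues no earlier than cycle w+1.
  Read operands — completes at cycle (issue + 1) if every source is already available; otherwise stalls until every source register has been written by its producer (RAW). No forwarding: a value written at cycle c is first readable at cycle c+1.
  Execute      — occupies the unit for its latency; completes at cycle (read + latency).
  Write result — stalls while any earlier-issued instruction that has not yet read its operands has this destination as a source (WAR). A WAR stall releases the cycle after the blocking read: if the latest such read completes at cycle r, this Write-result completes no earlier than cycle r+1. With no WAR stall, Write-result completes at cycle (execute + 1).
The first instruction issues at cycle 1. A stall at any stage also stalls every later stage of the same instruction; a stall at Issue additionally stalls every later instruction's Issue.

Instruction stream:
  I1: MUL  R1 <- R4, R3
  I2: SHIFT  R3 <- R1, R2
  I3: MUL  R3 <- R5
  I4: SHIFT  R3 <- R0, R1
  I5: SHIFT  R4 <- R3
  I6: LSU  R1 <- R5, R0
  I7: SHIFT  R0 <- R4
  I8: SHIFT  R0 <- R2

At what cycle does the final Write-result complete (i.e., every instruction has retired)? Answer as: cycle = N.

c1: issue I1 (MUL)
c2: I1 read-ops; issue I2 (SHIFT)
c8: I1 finished on MUL
c9: I1→R1
c10: I2 read-ops
c11: I2 finished on SHIFT
c12: I2→R3
c13: issue I3 (MUL)
c14: I3 read-ops
c20: I3 finished on MUL
c21: I3→R3
c22: issue I4 (SHIFT)
c23: I4 read-ops
c24: I4 finished on SHIFT
c25: I4→R3
c26: issue I5 (SHIFT)
c27: I5 read-ops; issue I6 (LSU)
c28: I5 finished on SHIFT; I6 read-ops
c29: I5→R4; I6 finished on LSU
c30: I6→R1; issue I7 (SHIFT)
c31: I7 read-ops
c32: I7 finished on SHIFT
c33: I7→R0
c34: issue I8 (SHIFT)
c35: I8 read-ops
c36: I8 finished on SHIFT
c37: I8→R0

cycle = 37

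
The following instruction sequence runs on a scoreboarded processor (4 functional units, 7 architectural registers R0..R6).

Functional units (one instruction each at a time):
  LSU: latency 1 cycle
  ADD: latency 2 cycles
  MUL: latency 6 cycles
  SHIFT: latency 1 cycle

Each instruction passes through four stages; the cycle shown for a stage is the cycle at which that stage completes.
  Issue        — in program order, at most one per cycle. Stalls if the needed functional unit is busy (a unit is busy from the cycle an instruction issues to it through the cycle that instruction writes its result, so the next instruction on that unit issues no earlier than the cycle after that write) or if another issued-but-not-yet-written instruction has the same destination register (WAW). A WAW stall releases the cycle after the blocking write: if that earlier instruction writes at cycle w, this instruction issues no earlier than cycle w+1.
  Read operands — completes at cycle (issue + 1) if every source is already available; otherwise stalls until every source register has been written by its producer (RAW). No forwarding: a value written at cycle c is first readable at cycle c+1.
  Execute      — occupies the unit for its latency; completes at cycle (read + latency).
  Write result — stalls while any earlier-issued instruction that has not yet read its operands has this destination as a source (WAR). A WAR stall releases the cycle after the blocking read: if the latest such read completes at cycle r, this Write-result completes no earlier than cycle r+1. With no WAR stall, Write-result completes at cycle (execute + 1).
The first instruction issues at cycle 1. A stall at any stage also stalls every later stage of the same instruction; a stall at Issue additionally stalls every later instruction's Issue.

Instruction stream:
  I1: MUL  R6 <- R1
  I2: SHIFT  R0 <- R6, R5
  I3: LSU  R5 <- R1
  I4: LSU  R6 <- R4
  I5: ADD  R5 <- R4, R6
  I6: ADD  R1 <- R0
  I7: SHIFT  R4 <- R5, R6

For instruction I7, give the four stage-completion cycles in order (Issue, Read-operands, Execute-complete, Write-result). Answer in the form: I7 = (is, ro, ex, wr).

  I1 | 1 | 2 | 8 | 9
  I2 | 2 | 10 | 11 | 12   RAW R6: wait I1 write@9
  I3 | 3 | 4 | 5 | 11   WAR R5: wait I2 read@10
  I4 | 12 | 13 | 14 | 15   struct: LSU busy until I3 writes@11
  I5 | 13 | 16 | 18 | 19   RAW R6: wait I4 write@15
  I6 | 20 | 21 | 23 | 24   struct: ADD busy until I5 writes@19
  I7 | 21 | 22 | 23 | 24

I7 = (21, 22, 23, 24)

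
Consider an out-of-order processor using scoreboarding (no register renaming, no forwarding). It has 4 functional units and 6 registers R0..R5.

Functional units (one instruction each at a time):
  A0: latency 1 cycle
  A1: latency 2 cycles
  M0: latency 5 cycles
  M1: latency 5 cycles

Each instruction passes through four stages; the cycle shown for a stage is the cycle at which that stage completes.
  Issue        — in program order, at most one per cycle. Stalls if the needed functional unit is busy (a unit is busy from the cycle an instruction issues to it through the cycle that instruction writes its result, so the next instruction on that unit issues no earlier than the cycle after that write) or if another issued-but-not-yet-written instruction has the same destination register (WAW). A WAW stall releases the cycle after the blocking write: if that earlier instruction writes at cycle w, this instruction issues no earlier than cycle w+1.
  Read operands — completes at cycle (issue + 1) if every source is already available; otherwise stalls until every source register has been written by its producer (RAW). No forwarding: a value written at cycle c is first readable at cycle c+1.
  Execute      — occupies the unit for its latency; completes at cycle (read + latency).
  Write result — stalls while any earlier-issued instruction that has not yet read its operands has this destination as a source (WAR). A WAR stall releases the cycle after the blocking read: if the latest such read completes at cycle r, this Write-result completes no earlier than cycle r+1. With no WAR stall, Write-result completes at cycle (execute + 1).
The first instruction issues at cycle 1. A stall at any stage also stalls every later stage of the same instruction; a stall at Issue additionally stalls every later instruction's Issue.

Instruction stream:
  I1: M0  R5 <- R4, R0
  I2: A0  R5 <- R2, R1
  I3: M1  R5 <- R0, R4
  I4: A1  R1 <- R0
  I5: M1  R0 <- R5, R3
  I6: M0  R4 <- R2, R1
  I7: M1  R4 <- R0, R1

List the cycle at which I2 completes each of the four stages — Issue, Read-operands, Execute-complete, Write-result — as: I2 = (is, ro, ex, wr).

[I1] 1/2/7/8
[I2] 9/10/11/12  (WAW R5: wait I1 write@8)
[I3] 13/14/19/20  (WAW R5: wait I2 write@12)
[I4] 14/15/17/18
[I5] 21/22/27/28  (struct: M1 busy until I3 writes@20)
[I6] 22/23/28/29
[I7] 30/31/36/37  (WAW R4: wait I6 write@29)

I2 = (9, 10, 11, 12)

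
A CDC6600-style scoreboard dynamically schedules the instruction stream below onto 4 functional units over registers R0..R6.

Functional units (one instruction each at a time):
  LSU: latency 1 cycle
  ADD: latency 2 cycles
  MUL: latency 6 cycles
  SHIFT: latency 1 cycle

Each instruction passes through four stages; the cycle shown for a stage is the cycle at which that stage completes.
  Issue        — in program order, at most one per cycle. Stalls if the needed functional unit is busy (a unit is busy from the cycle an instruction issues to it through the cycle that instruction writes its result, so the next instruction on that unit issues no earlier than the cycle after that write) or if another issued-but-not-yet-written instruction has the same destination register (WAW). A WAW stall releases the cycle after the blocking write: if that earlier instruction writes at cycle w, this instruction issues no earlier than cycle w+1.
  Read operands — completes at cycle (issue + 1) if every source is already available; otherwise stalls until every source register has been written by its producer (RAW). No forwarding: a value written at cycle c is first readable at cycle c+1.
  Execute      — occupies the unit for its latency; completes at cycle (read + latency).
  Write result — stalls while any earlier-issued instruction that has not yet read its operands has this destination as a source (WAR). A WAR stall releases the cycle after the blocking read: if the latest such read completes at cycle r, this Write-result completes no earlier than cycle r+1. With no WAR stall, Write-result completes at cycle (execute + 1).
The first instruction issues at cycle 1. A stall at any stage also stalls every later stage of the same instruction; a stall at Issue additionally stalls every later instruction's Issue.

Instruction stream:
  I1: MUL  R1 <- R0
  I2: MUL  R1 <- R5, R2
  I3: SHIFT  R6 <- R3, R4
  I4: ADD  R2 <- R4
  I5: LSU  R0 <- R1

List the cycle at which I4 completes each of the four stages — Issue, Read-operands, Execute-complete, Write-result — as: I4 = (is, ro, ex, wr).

I4 = (12, 13, 15, 16)

I1: IS=1 RO=2 EX=8 WR=9
I2: IS=10 RO=11 EX=17 WR=18  [struct: MUL busy until I1 writes@9]
I3: IS=11 RO=12 EX=13 WR=14
I4: IS=12 RO=13 EX=15 WR=16
I5: IS=13 RO=19 EX=20 WR=21  [RAW R1: wait I2 write@18]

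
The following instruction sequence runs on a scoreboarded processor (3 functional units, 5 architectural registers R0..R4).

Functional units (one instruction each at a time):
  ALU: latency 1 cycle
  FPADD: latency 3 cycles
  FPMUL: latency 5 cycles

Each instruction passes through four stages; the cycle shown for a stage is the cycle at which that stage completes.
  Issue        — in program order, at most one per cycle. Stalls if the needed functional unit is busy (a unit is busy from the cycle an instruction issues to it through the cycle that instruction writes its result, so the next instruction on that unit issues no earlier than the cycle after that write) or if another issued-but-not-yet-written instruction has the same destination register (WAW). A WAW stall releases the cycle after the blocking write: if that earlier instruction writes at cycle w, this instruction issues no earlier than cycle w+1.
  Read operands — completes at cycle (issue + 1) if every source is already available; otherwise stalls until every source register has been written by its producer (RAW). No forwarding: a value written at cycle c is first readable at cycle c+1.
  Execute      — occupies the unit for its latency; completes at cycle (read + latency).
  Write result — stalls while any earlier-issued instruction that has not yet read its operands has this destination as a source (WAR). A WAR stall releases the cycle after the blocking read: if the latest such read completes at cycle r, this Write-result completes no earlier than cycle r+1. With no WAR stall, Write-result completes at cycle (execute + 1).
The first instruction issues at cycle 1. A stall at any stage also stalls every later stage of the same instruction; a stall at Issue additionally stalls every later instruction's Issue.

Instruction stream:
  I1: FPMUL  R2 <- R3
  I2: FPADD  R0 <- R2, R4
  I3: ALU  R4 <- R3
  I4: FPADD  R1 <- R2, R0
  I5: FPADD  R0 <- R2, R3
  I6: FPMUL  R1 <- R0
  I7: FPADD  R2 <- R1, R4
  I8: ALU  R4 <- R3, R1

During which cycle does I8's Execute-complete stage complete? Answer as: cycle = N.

cycle = 34

[I1] 1/2/7/8
[I2] 2/9/12/13  (RAW R2: wait I1 write@8)
[I3] 3/4/5/10  (WAR R4: wait I2 read@9)
[I4] 14/15/18/19  (struct: FPADD busy until I2 writes@13)
[I5] 20/21/24/25  (struct: FPADD busy until I4 writes@19)
[I6] 21/26/31/32  (RAW R0: wait I5 write@25)
[I7] 26/33/36/37  (struct: FPADD busy until I5 writes@25; RAW R1: wait I6 write@32)
[I8] 27/33/34/35  (RAW R1: wait I6 write@32)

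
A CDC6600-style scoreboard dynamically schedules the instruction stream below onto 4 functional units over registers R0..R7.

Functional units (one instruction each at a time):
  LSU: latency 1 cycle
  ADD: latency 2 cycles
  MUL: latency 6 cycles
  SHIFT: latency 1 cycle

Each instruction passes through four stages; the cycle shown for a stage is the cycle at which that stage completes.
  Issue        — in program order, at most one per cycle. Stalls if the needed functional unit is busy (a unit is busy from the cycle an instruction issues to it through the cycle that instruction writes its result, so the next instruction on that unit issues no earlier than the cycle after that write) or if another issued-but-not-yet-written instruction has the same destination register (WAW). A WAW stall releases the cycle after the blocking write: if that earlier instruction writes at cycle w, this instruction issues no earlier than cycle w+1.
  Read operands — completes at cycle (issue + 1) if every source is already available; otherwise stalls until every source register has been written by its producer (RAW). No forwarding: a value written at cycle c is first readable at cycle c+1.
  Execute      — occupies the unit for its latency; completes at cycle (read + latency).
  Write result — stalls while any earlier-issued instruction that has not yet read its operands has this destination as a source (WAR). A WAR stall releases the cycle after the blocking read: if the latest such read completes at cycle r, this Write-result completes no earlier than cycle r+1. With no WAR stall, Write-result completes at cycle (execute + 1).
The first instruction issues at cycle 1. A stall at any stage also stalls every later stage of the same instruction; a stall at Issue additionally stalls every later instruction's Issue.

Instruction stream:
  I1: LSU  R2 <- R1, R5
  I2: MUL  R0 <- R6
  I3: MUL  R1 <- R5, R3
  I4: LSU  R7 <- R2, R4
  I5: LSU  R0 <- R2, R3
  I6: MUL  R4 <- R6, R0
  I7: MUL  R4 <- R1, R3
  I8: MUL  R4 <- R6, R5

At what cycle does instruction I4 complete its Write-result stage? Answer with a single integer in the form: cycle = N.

  I1 | 1 | 2 | 3 | 4
  I2 | 2 | 3 | 9 | 10
  I3 | 11 | 12 | 18 | 19   struct: MUL busy until I2 writes@10
  I4 | 12 | 13 | 14 | 15
  I5 | 16 | 17 | 18 | 19   struct: LSU busy until I4 writes@15
  I6 | 20 | 21 | 27 | 28   struct: MUL busy until I3 writes@19
  I7 | 29 | 30 | 36 | 37   struct: MUL busy until I6 writes@28
  I8 | 38 | 39 | 45 | 46   struct: MUL busy until I7 writes@37

cycle = 15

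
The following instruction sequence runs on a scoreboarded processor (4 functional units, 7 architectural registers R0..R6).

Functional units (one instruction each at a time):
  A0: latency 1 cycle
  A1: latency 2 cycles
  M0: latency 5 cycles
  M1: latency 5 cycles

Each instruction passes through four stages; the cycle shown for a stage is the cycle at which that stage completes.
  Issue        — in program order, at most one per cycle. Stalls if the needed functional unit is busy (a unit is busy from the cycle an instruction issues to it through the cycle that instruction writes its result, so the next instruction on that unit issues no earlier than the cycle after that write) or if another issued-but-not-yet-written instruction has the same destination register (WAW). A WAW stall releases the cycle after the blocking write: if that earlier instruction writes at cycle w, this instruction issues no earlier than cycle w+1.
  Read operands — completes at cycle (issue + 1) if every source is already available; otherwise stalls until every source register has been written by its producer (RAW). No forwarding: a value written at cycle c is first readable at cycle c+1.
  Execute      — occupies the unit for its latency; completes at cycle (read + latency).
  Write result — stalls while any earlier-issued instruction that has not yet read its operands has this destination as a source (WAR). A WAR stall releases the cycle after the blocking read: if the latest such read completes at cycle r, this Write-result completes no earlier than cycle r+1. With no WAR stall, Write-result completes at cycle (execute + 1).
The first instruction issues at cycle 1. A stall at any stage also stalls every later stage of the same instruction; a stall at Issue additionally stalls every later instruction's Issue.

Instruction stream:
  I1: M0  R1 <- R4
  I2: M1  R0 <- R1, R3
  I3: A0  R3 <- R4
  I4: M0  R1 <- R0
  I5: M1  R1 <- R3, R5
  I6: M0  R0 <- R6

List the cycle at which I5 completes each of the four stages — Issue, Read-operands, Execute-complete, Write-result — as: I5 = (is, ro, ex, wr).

[1] issue I1 (M0)
[2] I1 read-ops · issue I2 (M1)
[3] issue I3 (A0)
[4] I3 read-ops
[5] I3 finished on A0
[7] I1 finished on M0
[8] I1→R1
[9] I2 read-ops · issue I4 (M0)
[10] I3→R3
[14] I2 finished on M1
[15] I2→R0
[16] I4 read-ops
[21] I4 finished on M0
[22] I4→R1
[23] issue I5 (M1)
[24] I5 read-ops · issue I6 (M0)
[25] I6 read-ops
[29] I5 finished on M1
[30] I5→R1 · I6 finished on M0
[31] I6→R0

I5 = (23, 24, 29, 30)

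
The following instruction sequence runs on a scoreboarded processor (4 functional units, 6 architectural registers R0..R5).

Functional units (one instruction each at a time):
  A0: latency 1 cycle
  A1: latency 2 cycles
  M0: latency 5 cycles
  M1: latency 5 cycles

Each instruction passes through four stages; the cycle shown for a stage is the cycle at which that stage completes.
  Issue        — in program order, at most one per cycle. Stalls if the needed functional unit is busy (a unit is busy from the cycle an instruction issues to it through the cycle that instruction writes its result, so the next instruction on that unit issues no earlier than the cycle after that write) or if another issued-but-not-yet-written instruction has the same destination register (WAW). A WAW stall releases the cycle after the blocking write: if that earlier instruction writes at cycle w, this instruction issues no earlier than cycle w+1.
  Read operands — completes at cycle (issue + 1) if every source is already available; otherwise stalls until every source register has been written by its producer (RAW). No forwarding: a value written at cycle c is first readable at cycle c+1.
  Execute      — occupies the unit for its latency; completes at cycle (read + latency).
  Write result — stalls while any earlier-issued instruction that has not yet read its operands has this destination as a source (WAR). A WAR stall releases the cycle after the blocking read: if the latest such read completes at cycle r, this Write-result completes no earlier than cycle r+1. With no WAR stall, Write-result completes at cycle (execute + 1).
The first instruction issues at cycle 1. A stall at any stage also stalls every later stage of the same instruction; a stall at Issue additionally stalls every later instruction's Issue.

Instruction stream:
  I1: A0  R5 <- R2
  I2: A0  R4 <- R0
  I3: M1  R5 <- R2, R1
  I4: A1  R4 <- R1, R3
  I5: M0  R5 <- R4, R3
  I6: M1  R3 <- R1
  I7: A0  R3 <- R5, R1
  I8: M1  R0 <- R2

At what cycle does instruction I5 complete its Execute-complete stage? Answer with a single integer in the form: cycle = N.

cycle 1: I1→A0
cycle 2: I1 RO
cycle 3: I1 EX
cycle 4: I1 WR R5
cycle 5: I2→A0
cycle 6: I2 RO | I3→M1
cycle 7: I2 EX | I3 RO
cycle 8: I2 WR R4
cycle 9: I4→A1
cycle 10: I4 RO
cycle 12: I3 EX | I4 EX
cycle 13: I3 WR R5 | I4 WR R4
cycle 14: I5→M0
cycle 15: I5 RO | I6→M1
cycle 16: I6 RO
cycle 20: I5 EX
cycle 21: I5 WR R5 | I6 EX
cycle 22: I6 WR R3
cycle 23: I7→A0
cycle 24: I7 RO | I8→M1
cycle 25: I7 EX | I8 RO
cycle 26: I7 WR R3
cycle 30: I8 EX
cycle 31: I8 WR R0

cycle = 20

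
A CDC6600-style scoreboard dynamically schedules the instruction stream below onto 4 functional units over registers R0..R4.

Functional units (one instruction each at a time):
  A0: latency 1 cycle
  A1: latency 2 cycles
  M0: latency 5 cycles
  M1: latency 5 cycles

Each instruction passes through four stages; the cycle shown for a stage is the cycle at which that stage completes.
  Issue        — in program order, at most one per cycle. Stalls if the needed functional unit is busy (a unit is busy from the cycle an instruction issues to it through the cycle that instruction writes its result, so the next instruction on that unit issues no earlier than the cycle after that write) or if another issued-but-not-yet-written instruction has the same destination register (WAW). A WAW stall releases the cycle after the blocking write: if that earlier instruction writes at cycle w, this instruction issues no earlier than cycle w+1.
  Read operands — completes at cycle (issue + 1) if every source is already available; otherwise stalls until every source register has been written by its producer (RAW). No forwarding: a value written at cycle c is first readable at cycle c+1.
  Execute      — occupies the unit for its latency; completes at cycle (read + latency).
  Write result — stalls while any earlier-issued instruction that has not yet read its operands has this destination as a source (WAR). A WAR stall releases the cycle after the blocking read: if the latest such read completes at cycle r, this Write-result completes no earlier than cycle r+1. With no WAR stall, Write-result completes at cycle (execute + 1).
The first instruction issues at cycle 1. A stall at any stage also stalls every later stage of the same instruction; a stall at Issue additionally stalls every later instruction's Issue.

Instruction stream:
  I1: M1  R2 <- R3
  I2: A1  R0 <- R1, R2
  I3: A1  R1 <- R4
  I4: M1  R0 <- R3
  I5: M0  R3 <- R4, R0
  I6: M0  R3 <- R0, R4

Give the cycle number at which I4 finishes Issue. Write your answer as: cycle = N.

cycle = 14

[1] I1 issues→M1
[2] I1 reads | I2 issues→A1
[7] I1 exec-done
[8] I1 writes R2
[9] I2 reads
[11] I2 exec-done
[12] I2 writes R0
[13] I3 issues→A1
[14] I3 reads | I4 issues→M1
[15] I4 reads | I5 issues→M0
[16] I3 exec-done
[17] I3 writes R1
[20] I4 exec-done
[21] I4 writes R0
[22] I5 reads
[27] I5 exec-done
[28] I5 writes R3
[29] I6 issues→M0
[30] I6 reads
[35] I6 exec-done
[36] I6 writes R3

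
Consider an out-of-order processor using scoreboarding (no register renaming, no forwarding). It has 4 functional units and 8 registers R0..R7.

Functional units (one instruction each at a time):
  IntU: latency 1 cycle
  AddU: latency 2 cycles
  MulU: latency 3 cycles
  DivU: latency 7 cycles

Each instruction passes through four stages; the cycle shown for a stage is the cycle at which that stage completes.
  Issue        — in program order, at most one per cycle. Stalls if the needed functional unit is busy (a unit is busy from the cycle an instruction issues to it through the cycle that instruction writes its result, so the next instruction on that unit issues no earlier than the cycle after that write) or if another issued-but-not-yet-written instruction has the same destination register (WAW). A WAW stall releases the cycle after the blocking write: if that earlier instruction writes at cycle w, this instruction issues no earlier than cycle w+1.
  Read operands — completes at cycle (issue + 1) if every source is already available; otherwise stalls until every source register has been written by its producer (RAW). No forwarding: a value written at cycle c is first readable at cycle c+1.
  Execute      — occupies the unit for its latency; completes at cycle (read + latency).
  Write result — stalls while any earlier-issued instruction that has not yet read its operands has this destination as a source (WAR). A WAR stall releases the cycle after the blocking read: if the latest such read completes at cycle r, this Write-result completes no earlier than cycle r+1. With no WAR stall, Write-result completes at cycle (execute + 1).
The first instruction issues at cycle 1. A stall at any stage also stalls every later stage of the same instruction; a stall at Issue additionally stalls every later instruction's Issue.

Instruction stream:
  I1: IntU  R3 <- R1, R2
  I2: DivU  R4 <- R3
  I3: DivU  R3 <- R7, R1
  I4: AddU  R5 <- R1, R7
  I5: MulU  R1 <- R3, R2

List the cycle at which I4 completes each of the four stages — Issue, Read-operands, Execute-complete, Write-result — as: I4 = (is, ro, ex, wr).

I4 = (15, 16, 18, 19)

cycle 1: I1 issues→IntU
cycle 2: I1 reads | I2 issues→DivU
cycle 3: I1 exec-done
cycle 4: I1 writes R3
cycle 5: I2 reads
cycle 12: I2 exec-done
cycle 13: I2 writes R4
cycle 14: I3 issues→DivU
cycle 15: I3 reads | I4 issues→AddU
cycle 16: I4 reads | I5 issues→MulU
cycle 18: I4 exec-done
cycle 19: I4 writes R5
cycle 22: I3 exec-done
cycle 23: I3 writes R3
cycle 24: I5 reads
cycle 27: I5 exec-done
cycle 28: I5 writes R1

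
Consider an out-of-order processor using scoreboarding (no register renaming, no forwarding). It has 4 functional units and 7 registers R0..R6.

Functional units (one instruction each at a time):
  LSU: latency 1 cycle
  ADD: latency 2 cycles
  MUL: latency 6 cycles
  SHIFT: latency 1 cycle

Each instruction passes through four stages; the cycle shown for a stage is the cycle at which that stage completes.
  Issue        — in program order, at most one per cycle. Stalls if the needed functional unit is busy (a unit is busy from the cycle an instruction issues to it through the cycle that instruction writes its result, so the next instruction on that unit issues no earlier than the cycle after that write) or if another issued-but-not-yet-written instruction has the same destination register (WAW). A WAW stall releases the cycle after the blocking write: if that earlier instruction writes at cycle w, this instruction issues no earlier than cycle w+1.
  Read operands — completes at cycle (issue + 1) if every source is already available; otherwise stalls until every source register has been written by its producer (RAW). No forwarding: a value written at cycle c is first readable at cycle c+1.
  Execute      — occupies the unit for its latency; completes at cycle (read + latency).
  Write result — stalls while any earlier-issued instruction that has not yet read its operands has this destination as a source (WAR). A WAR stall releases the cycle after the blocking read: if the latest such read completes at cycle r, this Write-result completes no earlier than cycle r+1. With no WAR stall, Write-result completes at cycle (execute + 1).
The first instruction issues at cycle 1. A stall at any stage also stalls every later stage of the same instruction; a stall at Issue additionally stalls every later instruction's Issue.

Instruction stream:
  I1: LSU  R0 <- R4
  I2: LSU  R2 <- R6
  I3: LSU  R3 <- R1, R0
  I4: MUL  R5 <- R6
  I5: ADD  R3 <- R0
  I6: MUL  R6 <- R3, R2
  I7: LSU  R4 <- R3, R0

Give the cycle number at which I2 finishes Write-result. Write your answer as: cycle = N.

cycle = 8

cycle 1: I1 issues→LSU
cycle 2: I1 reads
cycle 3: I1 exec-done
cycle 4: I1 writes R0
cycle 5: I2 issues→LSU
cycle 6: I2 reads
cycle 7: I2 exec-done
cycle 8: I2 writes R2
cycle 9: I3 issues→LSU
cycle 10: I3 reads; I4 issues→MUL
cycle 11: I3 exec-done; I4 reads
cycle 12: I3 writes R3
cycle 13: I5 issues→ADD
cycle 14: I5 reads
cycle 16: I5 exec-done
cycle 17: I4 exec-done; I5 writes R3
cycle 18: I4 writes R5
cycle 19: I6 issues→MUL
cycle 20: I6 reads; I7 issues→LSU
cycle 21: I7 reads
cycle 22: I7 exec-done
cycle 23: I7 writes R4
cycle 26: I6 exec-done
cycle 27: I6 writes R6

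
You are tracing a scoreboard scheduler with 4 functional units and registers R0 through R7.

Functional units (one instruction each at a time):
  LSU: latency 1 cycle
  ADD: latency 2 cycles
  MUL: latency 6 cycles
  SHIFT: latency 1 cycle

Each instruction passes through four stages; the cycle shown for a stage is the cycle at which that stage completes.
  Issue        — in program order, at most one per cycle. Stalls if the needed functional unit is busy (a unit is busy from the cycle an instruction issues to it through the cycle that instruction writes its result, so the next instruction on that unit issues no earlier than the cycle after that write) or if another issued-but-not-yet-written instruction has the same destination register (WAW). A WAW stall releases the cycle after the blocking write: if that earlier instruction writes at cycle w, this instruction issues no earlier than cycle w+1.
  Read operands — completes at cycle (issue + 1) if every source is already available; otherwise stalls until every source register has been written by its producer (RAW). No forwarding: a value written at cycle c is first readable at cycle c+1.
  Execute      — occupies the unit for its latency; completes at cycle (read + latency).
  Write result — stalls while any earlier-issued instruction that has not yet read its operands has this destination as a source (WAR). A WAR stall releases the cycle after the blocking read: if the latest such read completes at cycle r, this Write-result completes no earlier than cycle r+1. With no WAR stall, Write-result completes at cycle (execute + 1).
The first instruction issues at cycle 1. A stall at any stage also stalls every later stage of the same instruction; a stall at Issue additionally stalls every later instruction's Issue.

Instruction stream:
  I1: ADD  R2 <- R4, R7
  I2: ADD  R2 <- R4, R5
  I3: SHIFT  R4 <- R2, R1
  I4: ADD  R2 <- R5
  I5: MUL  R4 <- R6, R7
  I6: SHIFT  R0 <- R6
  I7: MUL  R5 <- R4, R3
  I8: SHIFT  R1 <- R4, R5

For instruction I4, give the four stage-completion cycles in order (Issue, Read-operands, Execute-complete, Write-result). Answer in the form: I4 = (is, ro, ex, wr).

I4 = (11, 12, 14, 15)

t=1  I1→ADD
t=2  I1 RO
t=4  I1 EX
t=5  I1 WR R2
t=6  I2→ADD
t=7  I2 RO · I3→SHIFT
t=9  I2 EX
t=10  I2 WR R2
t=11  I3 RO · I4→ADD
t=12  I3 EX · I4 RO
t=13  I3 WR R4
t=14  I4 EX · I5→MUL
t=15  I4 WR R2 · I5 RO · I6→SHIFT
t=16  I6 RO
t=17  I6 EX
t=18  I6 WR R0
t=21  I5 EX
t=22  I5 WR R4
t=23  I7→MUL
t=24  I7 RO · I8→SHIFT
t=30  I7 EX
t=31  I7 WR R5
t=32  I8 RO
t=33  I8 EX
t=34  I8 WR R1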